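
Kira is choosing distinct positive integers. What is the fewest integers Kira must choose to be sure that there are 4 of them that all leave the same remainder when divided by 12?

The 12 residue classes mod 12 are the pigeonholes.
With 36 integers one could put 3 in each residue class and have no class reach 4.
The 37th integer pushes some class to 4, so 12·3 + 1 = 37.

37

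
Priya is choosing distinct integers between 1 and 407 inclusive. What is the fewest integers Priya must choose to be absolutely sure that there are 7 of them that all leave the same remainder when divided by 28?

The 28 residue classes mod 28 are the pigeonholes.
With 168 integers one could put 6 in each residue class and have no class reach 7.
The 169th integer pushes some class to 7, so 28·6 + 1 = 169.

169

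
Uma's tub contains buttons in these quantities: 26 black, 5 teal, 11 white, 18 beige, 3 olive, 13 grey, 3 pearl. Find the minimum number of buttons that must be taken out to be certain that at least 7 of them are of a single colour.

36

An adversary could hand out at most 6 buttons per colour (teal, olive, pearl run out sooner): 6 + 5 + 6 + 6 + 3 + 6 + 3 = 35 buttons and still no colour has 7.
Pigeonhole: one more button lands in a colour already at 6, so 36 draws are enough and 35 are not.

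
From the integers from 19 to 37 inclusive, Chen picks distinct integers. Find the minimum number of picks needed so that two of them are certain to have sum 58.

12

A set avoiding the sum 58 can contain at most one of each pair {x, 58−x}, plus the 3 elements whose complement lies outside the range or equal to its own complement.
The integers 19, …, 29 (11 of them) are such a set: any two sum to at least 19+20 = 39 and at most 28+29 = 57 < 58.
By pigeonhole, any 12th integer completes one of the 8 pairs, so 12 choices force a sum of 58.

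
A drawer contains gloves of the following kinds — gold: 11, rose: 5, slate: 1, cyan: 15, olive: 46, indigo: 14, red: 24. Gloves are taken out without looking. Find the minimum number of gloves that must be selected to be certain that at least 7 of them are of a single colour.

37

Put each drawn glove into a box by colour. The largest draw with every box below 7 takes min(count, 6) from each colour; colours with fewer than 6 contribute all they have.
Σ min(cᵢ, 6) = 6 + 5 + 1 + 6 + 6 + 6 + 6 = 36.
Draw number 36 + 1 = 37 must push one box to 7.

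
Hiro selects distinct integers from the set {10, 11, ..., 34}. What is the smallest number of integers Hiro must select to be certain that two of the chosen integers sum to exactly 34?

A set avoiding the sum 34 can contain at most one of each pair {x, 34−x}, plus the 11 elements whose complement lies outside the range or equal to its own complement.
The integers 17, …, 34 (18 of them) are such a set: any two sum to at least 17+18 = 35 > 34.
Any 19th integer completes one of the 7 pairs, so 19 choices force a sum of 34.

19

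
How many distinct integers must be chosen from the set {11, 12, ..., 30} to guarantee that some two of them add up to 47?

Two chosen integers sum to 47 exactly when both halves of some pair {x, 47−x} with 17 ≤ x ≤ 47−x ≤ 30 are chosen — 7 such pairs.
The remaining 6 elements (those with no distinct partner in range) can never complete a 47-sum, so the worst case takes all of them and one from each pair: 6 + 7 = 13.
The 14th integer has to be the second member of some pair, so 13 + 1 = 14.

14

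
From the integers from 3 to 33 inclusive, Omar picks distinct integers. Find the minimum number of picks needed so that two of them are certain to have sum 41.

19

Two chosen integers sum to 41 exactly when both halves of some pair {x, 41−x} with 8 ≤ x ≤ 41−x ≤ 33 are chosen — 13 such pairs.
The remaining 5 elements (those with no distinct partner in range) can never complete a 41-sum, so the worst case takes all of them and one from each pair: 5 + 13 = 18.
The 19th integer has to be the second member of some pair, so 18 + 1 = 19.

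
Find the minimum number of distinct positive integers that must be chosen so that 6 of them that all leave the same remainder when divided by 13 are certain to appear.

66

The 13 residue classes mod 13 are the pigeonholes.
With 65 integers one could put 5 in each residue class and have no class reach 6.
The 66th integer pushes some class to 6, so 13·5 + 1 = 66.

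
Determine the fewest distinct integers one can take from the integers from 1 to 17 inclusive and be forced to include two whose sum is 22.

12

Group the elements by complementary pair {x, 22−x}: {5,17}, {6,16}, {7,15}, …, giving 6 two-element pairs, the single value 11 (it cannot pair with itself since the integers are distinct), and 4 integers whose partner 22−x falls outside [1,17].
Pigeonhole: treating each of those 11 groups as a pigeonhole, one can pick one integer per group — 11 integers — with no two summing to 22.
The 12th integer lands in an occupied pair, forcing a sum of 22.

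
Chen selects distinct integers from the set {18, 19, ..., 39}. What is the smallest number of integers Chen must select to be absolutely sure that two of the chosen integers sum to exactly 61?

14

Group the elements by complementary pair {x, 61−x}: {22,39}, {23,38}, {24,37}, …, giving 9 two-element pairs and 4 integers whose partner 61−x falls outside [18,39].
By pigeonhole, treating each of those 13 groups as a pigeonhole, one can pick one integer per group — 13 integers — with no two summing to 61.
The 14th integer lands in an occupied pair, forcing a sum of 61.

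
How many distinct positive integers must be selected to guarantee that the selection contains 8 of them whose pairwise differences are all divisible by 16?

113

Integers whose pairwise differences are multiples of 16 are exactly those sharing a remainder mod 16. The 16 residue classes mod 16 are the pigeonholes.
With 112 integers one could put 7 in each residue class and have no class reach 8.
The 113th integer pushes some class to 8, so 16·7 + 1 = 113.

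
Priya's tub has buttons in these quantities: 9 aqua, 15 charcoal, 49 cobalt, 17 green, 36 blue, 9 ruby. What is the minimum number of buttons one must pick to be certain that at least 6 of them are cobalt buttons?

92

In the worst case for collecting cobalt buttons, every non-cobalt button comes out first.
There are 9 + 15 + 17 + 36 + 9 = 86 non-cobalt buttons altogether.
After those, each further button must be cobalt, so 86 + 6 = 92 draws guarantee 6 cobalt buttons.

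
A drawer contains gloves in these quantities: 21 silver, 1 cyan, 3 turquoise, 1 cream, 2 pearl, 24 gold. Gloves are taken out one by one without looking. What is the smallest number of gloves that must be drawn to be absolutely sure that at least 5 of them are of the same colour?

16

By the pigeonhole principle, put each drawn glove into a box by colour. The largest draw with every box below 5 takes min(count, 4) from each colour; colours with fewer than 4 contribute all they have.
Σ min(cᵢ, 4) = 4 + 1 + 3 + 1 + 2 + 4 = 15.
Draw number 15 + 1 = 16 must push one box to 5.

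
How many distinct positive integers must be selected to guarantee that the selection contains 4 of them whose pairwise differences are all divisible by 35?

Integers whose pairwise differences are multiples of 35 are exactly those sharing a remainder mod 35. The 35 residue classes mod 35 are the pigeonholes.
With 105 integers one could put 3 in each residue class and have no class reach 4.
The 106th integer pushes some class to 4, so 35·3 + 1 = 106.

106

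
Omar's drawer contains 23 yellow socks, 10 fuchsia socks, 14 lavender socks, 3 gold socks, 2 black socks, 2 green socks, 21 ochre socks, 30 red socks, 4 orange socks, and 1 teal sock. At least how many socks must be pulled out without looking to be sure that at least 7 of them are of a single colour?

By the pigeonhole principle, the 10 colours are the holes; the socks drawn are the pigeons.
To avoid 7 of any one colour, the worst case takes at most 6 of each colour, or every sock of a colour that has fewer than 6.
That gives 6 + 6 + 6 + 3 + 2 + 2 + 6 + 6 + 4 + 1 = 42 socks with no colour reaching 7.
The next sock forces some colour to 7, so 42 + 1 = 43.

43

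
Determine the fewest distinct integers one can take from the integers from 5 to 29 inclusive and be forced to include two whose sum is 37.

15

A set avoiding the sum 37 can contain at most one of each pair {x, 37−x}, plus the 3 elements whose complement lies outside the range.
The integers 5, …, 18 (14 of them) are such a set: any two sum to at least 5+6 = 11 and at most 17+18 = 35 < 37.
Any 15th integer completes one of the 11 pairs, so 15 choices force a sum of 37.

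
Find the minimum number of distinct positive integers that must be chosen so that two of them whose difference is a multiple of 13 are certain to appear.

14

Integers whose pairwise differences are multiples of 13 are exactly those sharing a remainder mod 13. By the pigeonhole principle, the 13 residue classes mod 13 are the pigeonholes.
With 13 integers one could put 1 in each residue class and have no class reach 2.
The 14th integer pushes some class to 2, so 13·1 + 1 = 14.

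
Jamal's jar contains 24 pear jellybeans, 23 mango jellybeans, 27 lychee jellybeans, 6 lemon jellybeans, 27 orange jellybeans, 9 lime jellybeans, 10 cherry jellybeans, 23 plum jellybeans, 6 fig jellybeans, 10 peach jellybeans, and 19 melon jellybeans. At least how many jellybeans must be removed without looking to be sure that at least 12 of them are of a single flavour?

An adversary could hand out at most 11 jellybeans per flavour (5 flavours run out sooner): 11 + 11 + 11 + 6 + 11 + 9 + 10 + 11 + 6 + 10 + 11 = 107 jellybeans and still no flavour has 12.
One more jellybean lands in a flavour already at 11, so 108 draws are enough and 107 are not.

108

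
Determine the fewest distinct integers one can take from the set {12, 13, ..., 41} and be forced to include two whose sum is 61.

Group the elements by complementary pair {x, 61−x}: {20,41}, {21,40}, {22,39}, …, giving 11 two-element pairs and 8 integers whose partner 61−x falls outside [12,41].
Treating each of those 19 groups as a pigeonhole, one can pick one integer per group — 19 integers — with no two summing to 61.
The 20th integer lands in an occupied pair, forcing a sum of 61.

20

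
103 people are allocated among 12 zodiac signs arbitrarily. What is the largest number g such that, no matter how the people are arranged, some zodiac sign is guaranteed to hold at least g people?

By pigeonhole, the 12 zodiac signs are the holes and the 103 people are the pigeons.
If every zodiac sign held at most 8 people, the total would be at most 12 × 8 = 96, which is less than 103.
So some zodiac sign holds at least ⌈103/12⌉ = 9 people.

9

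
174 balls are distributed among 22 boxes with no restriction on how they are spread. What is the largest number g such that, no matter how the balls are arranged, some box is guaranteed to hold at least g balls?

The 22 boxes are the holes and the 174 balls are the pigeons.
If every box held at most 7 balls, the total would be at most 22 × 7 = 154, which is less than 174.
So some box holds at least ⌈174/22⌉ = 8 balls.

8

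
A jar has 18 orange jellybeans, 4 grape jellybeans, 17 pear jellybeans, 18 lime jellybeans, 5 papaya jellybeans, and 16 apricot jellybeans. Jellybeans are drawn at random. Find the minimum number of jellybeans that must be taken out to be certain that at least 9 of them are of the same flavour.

42

The 6 flavours are the holes; the jellybeans drawn are the pigeons.
To avoid 9 of any one flavour, the worst case takes at most 8 of each flavour, or every jellybean of a flavour that has fewer than 8.
That gives 8 + 4 + 8 + 8 + 5 + 8 = 41 jellybeans with no flavour reaching 9.
The next jellybean forces some flavour to 9, so 41 + 1 = 42.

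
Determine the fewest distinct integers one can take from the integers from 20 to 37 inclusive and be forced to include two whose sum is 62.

Group the elements by complementary pair {x, 62−x}: {25,37}, {26,36}, {27,35}, …, giving 6 two-element pairs, the single value 31 (it cannot pair with itself since the integers are distinct), and 5 integers whose partner 62−x falls outside [20,37].
Treating each of those 12 groups as a pigeonhole, one can pick one integer per group — 12 integers — with no two summing to 62.
The 13th integer lands in an occupied pair, forcing a sum of 62.

13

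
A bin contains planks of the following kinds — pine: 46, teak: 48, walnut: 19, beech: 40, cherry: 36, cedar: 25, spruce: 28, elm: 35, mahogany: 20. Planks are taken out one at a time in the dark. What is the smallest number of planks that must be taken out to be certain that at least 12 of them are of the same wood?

By the pigeonhole principle, the 9 woods are the holes; the planks drawn are the pigeons.
To avoid 12 of any one wood, the worst case takes at most 11 of each wood.
That gives 11 + 11 + 11 + 11 + 11 + 11 + 11 + 11 + 11 = 99 planks with no wood reaching 12.
The next plank forces some wood to 12, so 99 + 1 = 100.

100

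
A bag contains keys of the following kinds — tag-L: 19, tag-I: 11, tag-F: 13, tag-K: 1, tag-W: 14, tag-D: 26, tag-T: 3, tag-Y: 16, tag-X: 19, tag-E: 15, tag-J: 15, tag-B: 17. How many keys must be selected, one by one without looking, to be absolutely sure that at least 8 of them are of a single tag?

The 12 tags are the holes; the keys drawn are the pigeons.
To avoid 8 of any one tag, the worst case takes at most 7 of each tag, or every key of a tag that has fewer than 7.
That gives 7 + 7 + 7 + 1 + 7 + 7 + 3 + 7 + 7 + 7 + 7 + 7 = 74 keys with no tag reaching 8.
The next key forces some tag to 8, so 74 + 1 = 75.

75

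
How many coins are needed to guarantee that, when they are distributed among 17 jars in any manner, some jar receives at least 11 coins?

With 170 coins one could put exactly 10 in each of the 17 jars, and no jar would reach 11.
One more coin must land in a jar that already has 10, giving it 11.
So 17 × 10 + 1 = 171 coins are required.

171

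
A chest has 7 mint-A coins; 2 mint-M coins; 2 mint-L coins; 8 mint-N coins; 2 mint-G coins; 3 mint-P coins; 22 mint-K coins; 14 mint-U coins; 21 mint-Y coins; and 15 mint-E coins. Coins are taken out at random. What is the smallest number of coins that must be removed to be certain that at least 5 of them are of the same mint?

34

An adversary could hand out at most 4 coins per mint (4 mints run out sooner): 4 + 2 + 2 + 4 + 2 + 3 + 4 + 4 + 4 + 4 = 33 coins and still no mint has 5.
By pigeonhole, one more coin lands in a mint already at 4, so 34 draws are enough and 33 are not.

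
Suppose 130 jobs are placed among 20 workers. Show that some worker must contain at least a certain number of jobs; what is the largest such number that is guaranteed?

The 20 workers are the holes and the 130 jobs are the pigeons.
If every worker held at most 6 jobs, the total would be at most 20 × 6 = 120, which is less than 130.
So some worker holds at least ⌈130/20⌉ = 7 jobs.

7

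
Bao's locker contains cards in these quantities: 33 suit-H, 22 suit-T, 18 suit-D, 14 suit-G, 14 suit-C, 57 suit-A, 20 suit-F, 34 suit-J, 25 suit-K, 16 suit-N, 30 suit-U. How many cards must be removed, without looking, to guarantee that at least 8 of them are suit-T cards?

In the worst case for collecting suit-T cards, every non-suit-T card comes out first.
There are 33 + 18 + 14 + 14 + 57 + 20 + 34 + 25 + 16 + 30 = 261 non-suit-T cards altogether.
After those, each further card must be suit-T, so 261 + 8 = 269 draws guarantee 8 suit-T cards.

269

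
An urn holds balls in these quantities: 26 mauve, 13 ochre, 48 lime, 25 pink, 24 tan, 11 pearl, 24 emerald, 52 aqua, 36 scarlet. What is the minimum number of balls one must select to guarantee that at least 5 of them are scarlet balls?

228

In the worst case for collecting scarlet balls, every non-scarlet ball comes out first.
There are 26 + 13 + 48 + 25 + 24 + 11 + 24 + 52 = 223 non-scarlet balls altogether.
After those, each further ball must be scarlet, so 223 + 5 = 228 draws guarantee 5 scarlet balls.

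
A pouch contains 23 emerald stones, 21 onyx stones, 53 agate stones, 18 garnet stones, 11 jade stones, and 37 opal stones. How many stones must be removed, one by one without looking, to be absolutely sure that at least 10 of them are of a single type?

55

An adversary could hand out at most 9 stones per type: 9 + 9 + 9 + 9 + 9 + 9 = 54 stones and still no type has 10.
By pigeonhole, one more stone lands in a type already at 9, so 55 draws are enough and 54 are not.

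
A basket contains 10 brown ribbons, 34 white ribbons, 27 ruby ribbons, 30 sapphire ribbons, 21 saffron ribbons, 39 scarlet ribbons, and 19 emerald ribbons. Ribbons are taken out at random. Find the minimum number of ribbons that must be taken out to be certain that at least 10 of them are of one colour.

64

The 7 colours are the holes; the ribbons drawn are the pigeons.
To avoid 10 of any one colour, the worst case takes at most 9 of each colour.
That gives 9 + 9 + 9 + 9 + 9 + 9 + 9 = 63 ribbons with no colour reaching 10.
The next ribbon forces some colour to 10, so 63 + 1 = 64.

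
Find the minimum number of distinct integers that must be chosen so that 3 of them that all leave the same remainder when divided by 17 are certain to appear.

The 17 residue classes mod 17 are the pigeonholes.
With 34 integers one could put 2 in each residue class and have no class reach 3.
The 35th integer pushes some class to 3, so 17·2 + 1 = 35.

35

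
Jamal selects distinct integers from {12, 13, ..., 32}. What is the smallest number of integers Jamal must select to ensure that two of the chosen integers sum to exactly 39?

14

A set avoiding the sum 39 can contain at most one of each pair {x, 39−x}, plus the 5 elements whose complement lies outside the range.
The integers 20, …, 32 (13 of them) are such a set: any two sum to at least 20+21 = 41 > 39.
Any 14th integer completes one of the 8 pairs, so 14 choices force a sum of 39.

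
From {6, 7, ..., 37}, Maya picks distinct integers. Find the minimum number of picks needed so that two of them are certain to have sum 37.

Group the elements by complementary pair {x, 37−x}: {6,31}, {7,30}, {8,29}, …, giving 13 two-element pairs and 6 integers whose partner 37−x falls outside [6,37].
Pigeonhole: treating each of those 19 groups as a pigeonhole, one can pick one integer per group — 19 integers — with no two summing to 37.
The 20th integer lands in an occupied pair, forcing a sum of 37.

20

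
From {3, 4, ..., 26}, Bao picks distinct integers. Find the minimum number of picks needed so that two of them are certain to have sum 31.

Two chosen integers sum to 31 exactly when both halves of some pair {x, 31−x} with 5 ≤ x ≤ 31−x ≤ 26 are chosen — 11 such pairs.
The remaining 2 elements (those with no distinct partner in range) can never complete a 31-sum, so the worst case takes all of them and one from each pair: 2 + 11 = 13.
By the pigeonhole principle, the 14th integer has to be the second member of some pair, so 13 + 1 = 14.

14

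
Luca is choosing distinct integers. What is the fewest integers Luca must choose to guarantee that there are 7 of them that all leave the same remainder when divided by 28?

By pigeonhole, the 28 residue classes mod 28 are the pigeonholes.
With 168 integers one could put 6 in each residue class and have no class reach 7.
The 169th integer pushes some class to 7, so 28·6 + 1 = 169.

169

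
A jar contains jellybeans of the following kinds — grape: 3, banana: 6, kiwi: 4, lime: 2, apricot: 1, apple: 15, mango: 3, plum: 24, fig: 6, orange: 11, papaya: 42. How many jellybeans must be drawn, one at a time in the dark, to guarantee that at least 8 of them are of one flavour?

The 11 flavours are the holes; the jellybeans drawn are the pigeons.
To avoid 8 of any one flavour, the worst case takes at most 7 of each flavour, or every jellybean of a flavour that has fewer than 7.
That gives 3 + 6 + 4 + 2 + 1 + 7 + 3 + 7 + 6 + 7 + 7 = 53 jellybeans with no flavour reaching 8.
The next jellybean forces some flavour to 8, so 53 + 1 = 54.

54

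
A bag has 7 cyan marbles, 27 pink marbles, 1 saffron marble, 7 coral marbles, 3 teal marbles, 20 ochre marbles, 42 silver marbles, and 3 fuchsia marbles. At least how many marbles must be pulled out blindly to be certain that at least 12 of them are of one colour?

By pigeonhole, the 8 colours are the holes; the marbles drawn are the pigeons.
To avoid 12 of any one colour, the worst case takes at most 11 of each colour, or every marble of a colour that has fewer than 11.
That gives 7 + 11 + 1 + 7 + 3 + 11 + 11 + 3 = 54 marbles with no colour reaching 12.
The next marble forces some colour to 12, so 54 + 1 = 55.

55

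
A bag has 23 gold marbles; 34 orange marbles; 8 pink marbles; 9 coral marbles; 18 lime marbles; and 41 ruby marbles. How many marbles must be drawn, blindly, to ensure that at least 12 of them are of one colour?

62

Pigeonhole: put each drawn marble into a box by colour. The largest draw with every box below 12 takes min(count, 11) from each colour; colours with fewer than 11 contribute all they have.
Σ min(cᵢ, 11) = 11 + 11 + 8 + 9 + 11 + 11 = 61.
Draw number 61 + 1 = 62 must push one box to 12.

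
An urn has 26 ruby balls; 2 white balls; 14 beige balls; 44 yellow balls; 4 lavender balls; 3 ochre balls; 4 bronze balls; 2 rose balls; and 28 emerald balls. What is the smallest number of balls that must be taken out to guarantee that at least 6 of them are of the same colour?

36

An adversary could hand out at most 5 balls per colour (5 colours run out sooner): 5 + 2 + 5 + 5 + 4 + 3 + 4 + 2 + 5 = 35 balls and still no colour has 6.
By pigeonhole, one more ball lands in a colour already at 5, so 36 draws are enough and 35 are not.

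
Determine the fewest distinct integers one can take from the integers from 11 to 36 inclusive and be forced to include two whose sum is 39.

18

Group the elements by complementary pair {x, 39−x}: {11,28}, {12,27}, {13,26}, …, giving 9 two-element pairs and 8 integers whose partner 39−x falls outside [11,36].
Pigeonhole: treating each of those 17 groups as a pigeonhole, one can pick one integer per group — 17 integers — with no two summing to 39.
The 18th integer lands in an occupied pair, forcing a sum of 39.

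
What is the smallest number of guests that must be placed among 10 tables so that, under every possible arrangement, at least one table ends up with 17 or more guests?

161

With 160 guests one could put exactly 16 in each of the 10 tables, and no table would reach 17.
Pigeonhole: one more guest must land in a table that already has 16, giving it 17.
So 10 × 16 + 1 = 161 guests are required.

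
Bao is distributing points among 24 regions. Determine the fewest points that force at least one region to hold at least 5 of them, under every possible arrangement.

97

With 96 points one could put exactly 4 in each of the 24 regions, and no region would reach 5.
By pigeonhole, one more point must land in a region that already has 4, giving it 5.
So 24 × 4 + 1 = 97 points are required.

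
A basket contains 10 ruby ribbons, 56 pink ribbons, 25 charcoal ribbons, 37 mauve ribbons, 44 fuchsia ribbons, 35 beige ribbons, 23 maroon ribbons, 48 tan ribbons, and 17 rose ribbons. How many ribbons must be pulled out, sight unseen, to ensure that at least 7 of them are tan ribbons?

In the worst case for collecting tan ribbons, every non-tan ribbon comes out first.
There are 10 + 56 + 25 + 37 + 44 + 35 + 23 + 17 = 247 non-tan ribbons altogether.
After those, each further ribbon must be tan, so 247 + 7 = 254 draws guarantee 7 tan ribbons.

254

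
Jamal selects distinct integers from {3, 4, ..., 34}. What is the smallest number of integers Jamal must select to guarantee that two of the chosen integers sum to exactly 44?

21

Group the elements by complementary pair {x, 44−x}: {10,34}, {11,33}, {12,32}, …, giving 12 two-element pairs, the single value 22 (it cannot pair with itself since the integers are distinct), and 7 integers whose partner 44−x falls outside [3,34].
Treating each of those 20 groups as a pigeonhole, one can pick one integer per group — 20 integers — with no two summing to 44.
The 21st integer lands in an occupied pair, forcing a sum of 44.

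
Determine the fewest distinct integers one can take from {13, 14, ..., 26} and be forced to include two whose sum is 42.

10

Two chosen integers sum to 42 exactly when both halves of some pair {x, 42−x} with 16 ≤ x ≤ 42−x ≤ 26 are chosen — 5 such pairs.
The remaining 4 elements (those with no distinct partner in range) can never complete a 42-sum, so the worst case takes all of them and one from each pair: 4 + 5 = 9.
Pigeonhole: the 10th integer has to be the second member of some pair, so 9 + 1 = 10.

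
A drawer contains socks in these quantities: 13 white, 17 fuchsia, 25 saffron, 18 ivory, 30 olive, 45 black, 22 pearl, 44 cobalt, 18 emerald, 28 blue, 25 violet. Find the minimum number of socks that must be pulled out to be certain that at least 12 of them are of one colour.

122

The 11 colours are the holes; the socks drawn are the pigeons.
To avoid 12 of any one colour, the worst case takes at most 11 of each colour.
That gives 11 + 11 + 11 + 11 + 11 + 11 + 11 + 11 + 11 + 11 + 11 = 121 socks with no colour reaching 12.
The next sock forces some colour to 12, so 121 + 1 = 122.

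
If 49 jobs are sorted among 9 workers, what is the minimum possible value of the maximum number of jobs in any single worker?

The 9 workers are the holes and the 49 jobs are the pigeons.
If every worker held at most 5 jobs, the total would be at most 9 × 5 = 45, which is less than 49.
So some worker holds at least ⌈49/9⌉ = 6 jobs.

6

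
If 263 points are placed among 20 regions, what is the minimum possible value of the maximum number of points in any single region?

14

The 20 regions are the holes and the 263 points are the pigeons.
If every region held at most 13 points, the total would be at most 20 × 13 = 260, which is less than 263.
So some region holds at least ⌈263/20⌉ = 14 points.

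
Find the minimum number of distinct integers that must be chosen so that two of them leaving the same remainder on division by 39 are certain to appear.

By pigeonhole, the 39 residue classes mod 39 are the pigeonholes.
With 39 integers one could put 1 in each residue class and have no class reach 2.
The 40th integer pushes some class to 2, so 39·1 + 1 = 40.

40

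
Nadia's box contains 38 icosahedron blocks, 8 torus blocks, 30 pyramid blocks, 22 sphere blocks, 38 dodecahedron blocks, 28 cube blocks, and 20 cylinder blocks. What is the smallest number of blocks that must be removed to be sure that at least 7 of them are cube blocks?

In the worst case for collecting cube blocks, every non-cube block comes out first.
There are 38 + 8 + 30 + 22 + 38 + 20 = 156 non-cube blocks altogether.
After those, each further block must be cube, so 156 + 7 = 163 draws guarantee 7 cube blocks.

163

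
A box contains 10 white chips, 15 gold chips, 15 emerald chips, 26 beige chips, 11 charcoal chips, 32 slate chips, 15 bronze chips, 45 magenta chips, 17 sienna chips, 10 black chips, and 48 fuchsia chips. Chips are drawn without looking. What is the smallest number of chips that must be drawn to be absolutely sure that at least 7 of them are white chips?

In the worst case for collecting white chips, every non-white chip comes out first.
There are 15 + 15 + 26 + 11 + 32 + 15 + 45 + 17 + 10 + 48 = 234 non-white chips altogether.
After those, each further chip must be white, so 234 + 7 = 241 draws guarantee 7 white chips.

241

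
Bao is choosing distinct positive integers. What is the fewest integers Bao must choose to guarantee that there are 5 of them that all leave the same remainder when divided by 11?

45

By pigeonhole, the 11 residue classes mod 11 are the pigeonholes.
With 44 integers one could put 4 in each residue class and have no class reach 5.
The 45th integer pushes some class to 5, so 11·4 + 1 = 45.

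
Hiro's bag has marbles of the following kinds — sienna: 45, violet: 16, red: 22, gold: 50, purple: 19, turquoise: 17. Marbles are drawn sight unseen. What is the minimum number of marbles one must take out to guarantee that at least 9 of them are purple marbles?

159

In the worst case for collecting purple marbles, every non-purple marble comes out first.
There are 45 + 16 + 22 + 50 + 17 = 150 non-purple marbles altogether.
After those, each further marble must be purple, so 150 + 9 = 159 draws guarantee 9 purple marbles.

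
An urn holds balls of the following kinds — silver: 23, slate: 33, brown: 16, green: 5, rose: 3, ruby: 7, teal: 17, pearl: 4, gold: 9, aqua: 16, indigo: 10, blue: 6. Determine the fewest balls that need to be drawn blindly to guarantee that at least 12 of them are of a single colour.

100

An adversary could hand out at most 11 balls per colour (7 colours run out sooner): 11 + 11 + 11 + 5 + 3 + 7 + 11 + 4 + 9 + 11 + 10 + 6 = 99 balls and still no colour has 12.
By the pigeonhole principle, one more ball lands in a colour already at 11, so 100 draws are enough and 99 are not.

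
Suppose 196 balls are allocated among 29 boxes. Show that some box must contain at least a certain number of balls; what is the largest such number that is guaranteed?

The 29 boxes are the holes and the 196 balls are the pigeons.
If every box held at most 6 balls, the total would be at most 29 × 6 = 174, which is less than 196.
So some box holds at least ⌈196/29⌉ = 7 balls.

7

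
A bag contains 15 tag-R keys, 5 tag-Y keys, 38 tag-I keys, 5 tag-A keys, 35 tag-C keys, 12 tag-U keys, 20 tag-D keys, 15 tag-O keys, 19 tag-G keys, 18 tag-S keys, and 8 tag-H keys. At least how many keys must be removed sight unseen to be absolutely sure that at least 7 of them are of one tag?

An adversary could hand out at most 6 keys per tag (tag-Y, tag-A run out sooner): 6 + 5 + 6 + 5 + 6 + 6 + 6 + 6 + 6 + 6 + 6 = 64 keys and still no tag has 7.
By pigeonhole, one more key lands in a tag already at 6, so 65 draws are enough and 64 are not.

65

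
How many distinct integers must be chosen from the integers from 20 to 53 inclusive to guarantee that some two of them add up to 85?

Group the elements by complementary pair {x, 85−x}: {32,53}, {33,52}, {34,51}, …, giving 11 two-element pairs and 12 integers whose partner 85−x falls outside [20,53].
Treating each of those 23 groups as a pigeonhole, one can pick one integer per group — 23 integers — with no two summing to 85.
The 24th integer lands in an occupied pair, forcing a sum of 85.

24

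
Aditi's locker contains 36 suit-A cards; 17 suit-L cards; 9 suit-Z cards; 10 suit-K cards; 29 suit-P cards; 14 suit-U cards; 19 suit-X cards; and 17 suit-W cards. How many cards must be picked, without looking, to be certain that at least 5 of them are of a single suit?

33

An adversary could hand out at most 4 cards per suit: 4 + 4 + 4 + 4 + 4 + 4 + 4 + 4 = 32 cards and still no suit has 5.
By pigeonhole, one more card lands in a suit already at 4, so 33 draws are enough and 32 are not.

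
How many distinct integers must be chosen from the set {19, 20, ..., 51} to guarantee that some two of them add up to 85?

Two chosen integers sum to 85 exactly when both halves of some pair {x, 85−x} with 34 ≤ x ≤ 85−x ≤ 51 are chosen — 9 such pairs.
The remaining 15 elements (those with no distinct partner in range) can never complete a 85-sum, so the worst case takes all of them and one from each pair: 15 + 9 = 24.
By pigeonhole, the 25th integer has to be the second member of some pair, so 24 + 1 = 25.

25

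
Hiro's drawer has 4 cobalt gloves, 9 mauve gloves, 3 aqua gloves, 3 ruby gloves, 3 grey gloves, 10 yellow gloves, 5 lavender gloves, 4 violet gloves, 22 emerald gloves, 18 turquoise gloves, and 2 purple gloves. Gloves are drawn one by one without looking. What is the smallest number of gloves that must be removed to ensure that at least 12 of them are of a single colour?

66

Put each drawn glove into a box by colour. The largest draw with every box below 12 takes min(count, 11) from each colour; colours with fewer than 11 contribute all they have.
Σ min(cᵢ, 11) = 4 + 9 + 3 + 3 + 3 + 10 + 5 + 4 + 11 + 11 + 2 = 65.
Draw number 65 + 1 = 66 must push one box to 12.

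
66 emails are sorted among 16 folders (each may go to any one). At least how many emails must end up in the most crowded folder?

By the pigeonhole principle, the 16 folders are the holes and the 66 emails are the pigeons.
If every folder held at most 4 emails, the total would be at most 16 × 4 = 64, which is less than 66.
So some folder holds at least ⌈66/16⌉ = 5 emails.

5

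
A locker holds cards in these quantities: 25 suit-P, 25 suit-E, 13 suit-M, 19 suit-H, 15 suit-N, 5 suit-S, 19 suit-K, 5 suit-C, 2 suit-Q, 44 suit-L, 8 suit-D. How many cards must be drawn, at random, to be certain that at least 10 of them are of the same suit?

Put each drawn card into a box by suit. The largest draw with every box below 10 takes min(count, 9) from each suit; suits with fewer than 9 contribute all they have.
Σ min(cᵢ, 9) = 9 + 9 + 9 + 9 + 9 + 5 + 9 + 5 + 2 + 9 + 8 = 83.
Draw number 83 + 1 = 84 must push one box to 10.

84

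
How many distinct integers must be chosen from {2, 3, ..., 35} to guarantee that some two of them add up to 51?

Group the elements by complementary pair {x, 51−x}: {16,35}, {17,34}, {18,33}, …, giving 10 two-element pairs and 14 integers whose partner 51−x falls outside [2,35].
Treating each of those 24 groups as a pigeonhole, one can pick one integer per group — 24 integers — with no two summing to 51.
The 25th integer lands in an occupied pair, forcing a sum of 51.

25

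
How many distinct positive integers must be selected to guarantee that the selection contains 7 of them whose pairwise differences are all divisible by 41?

247

Integers whose pairwise differences are multiples of 41 are exactly those sharing a remainder mod 41. The 41 residue classes mod 41 are the pigeonholes.
With 246 integers one could put 6 in each residue class and have no class reach 7.
The 247th integer pushes some class to 7, so 41·6 + 1 = 247.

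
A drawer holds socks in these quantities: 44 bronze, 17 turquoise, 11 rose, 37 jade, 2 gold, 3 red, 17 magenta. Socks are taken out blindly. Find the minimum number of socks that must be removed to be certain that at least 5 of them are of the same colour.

26

An adversary could hand out at most 4 socks per colour (gold, red run out sooner): 4 + 4 + 4 + 4 + 2 + 3 + 4 = 25 socks and still no colour has 5.
By the pigeonhole principle, one more sock lands in a colour already at 4, so 26 draws are enough and 25 are not.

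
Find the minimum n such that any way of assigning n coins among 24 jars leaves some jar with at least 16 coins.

With 360 coins one could put exactly 15 in each of the 24 jars, and no jar would reach 16.
By pigeonhole, one more coin must land in a jar that already has 15, giving it 16.
So 24 × 15 + 1 = 361 coins are required.

361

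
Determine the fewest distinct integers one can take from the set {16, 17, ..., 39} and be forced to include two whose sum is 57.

A set avoiding the sum 57 can contain at most one of each pair {x, 57−x}, plus the 2 elements whose complement lies outside the range.
The integers 16, …, 28 (13 of them) are such a set: any two sum to at least 16+17 = 33 and at most 27+28 = 55 < 57.
By the pigeonhole principle, any 14th integer completes one of the 11 pairs, so 14 choices force a sum of 57.

14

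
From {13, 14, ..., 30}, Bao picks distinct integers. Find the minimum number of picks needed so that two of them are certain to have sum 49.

13

Two chosen integers sum to 49 exactly when both halves of some pair {x, 49−x} with 19 ≤ x ≤ 49−x ≤ 30 are chosen — 6 such pairs.
The remaining 6 elements (those with no distinct partner in range) can never complete a 49-sum, so the worst case takes all of them and one from each pair: 6 + 6 = 12.
By the pigeonhole principle, the 13th integer has to be the second member of some pair, so 12 + 1 = 13.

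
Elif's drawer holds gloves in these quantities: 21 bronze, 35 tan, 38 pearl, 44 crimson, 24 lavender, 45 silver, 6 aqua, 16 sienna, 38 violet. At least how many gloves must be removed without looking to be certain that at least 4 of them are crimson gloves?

In the worst case for collecting crimson gloves, every non-crimson glove comes out first.
There are 21 + 35 + 38 + 24 + 45 + 6 + 16 + 38 = 223 non-crimson gloves altogether.
After those, each further glove must be crimson, so 223 + 4 = 227 draws guarantee 4 crimson gloves.

227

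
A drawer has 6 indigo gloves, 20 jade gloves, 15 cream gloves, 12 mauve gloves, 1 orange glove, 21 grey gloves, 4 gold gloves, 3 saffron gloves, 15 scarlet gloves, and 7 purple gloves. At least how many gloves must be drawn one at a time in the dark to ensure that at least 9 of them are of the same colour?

By pigeonhole, put each drawn glove into a box by colour. The largest draw with every box below 9 takes min(count, 8) from each colour; colours with fewer than 8 contribute all they have.
Σ min(cᵢ, 8) = 6 + 8 + 8 + 8 + 1 + 8 + 4 + 3 + 8 + 7 = 61.
Draw number 61 + 1 = 62 must push one box to 9.

62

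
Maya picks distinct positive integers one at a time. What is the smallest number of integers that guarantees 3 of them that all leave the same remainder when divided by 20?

The 20 residue classes mod 20 are the pigeonholes.
With 40 integers one could put 2 in each residue class and have no class reach 3.
The 41st integer pushes some class to 3, so 20·2 + 1 = 41.

41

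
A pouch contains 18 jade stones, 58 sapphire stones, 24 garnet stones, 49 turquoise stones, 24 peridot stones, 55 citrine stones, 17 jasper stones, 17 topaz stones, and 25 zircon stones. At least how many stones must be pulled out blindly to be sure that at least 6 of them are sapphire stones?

In the worst case for collecting sapphire stones, every non-sapphire stone comes out first.
There are 18 + 24 + 49 + 24 + 55 + 17 + 17 + 25 = 229 non-sapphire stones altogether.
After those, each further stone must be sapphire, so 229 + 6 = 235 draws guarantee 6 sapphire stones.

235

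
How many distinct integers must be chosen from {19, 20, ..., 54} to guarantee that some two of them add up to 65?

Two chosen integers sum to 65 exactly when both halves of some pair {x, 65−x} with 19 ≤ x ≤ 65−x ≤ 46 are chosen — 14 such pairs.
The remaining 8 elements (those with no distinct partner in range) can never complete a 65-sum, so the worst case takes all of them and one from each pair: 8 + 14 = 22.
The 23rd integer has to be the second member of some pair, so 22 + 1 = 23.

23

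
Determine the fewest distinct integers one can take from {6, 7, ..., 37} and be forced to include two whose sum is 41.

Group the elements by complementary pair {x, 41−x}: {6,35}, {7,34}, {8,33}, …, giving 15 two-element pairs and 2 integers whose partner 41−x falls outside [6,37].
By pigeonhole, treating each of those 17 groups as a pigeonhole, one can pick one integer per group — 17 integers — with no two summing to 41.
The 18th integer lands in an occupied pair, forcing a sum of 41.

18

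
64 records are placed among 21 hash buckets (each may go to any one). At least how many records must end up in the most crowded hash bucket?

Pigeonhole: the 21 hash buckets are the holes and the 64 records are the pigeons.
If every hash bucket held at most 3 records, the total would be at most 21 × 3 = 63, which is less than 64.
So some hash bucket holds at least ⌈64/21⌉ = 4 records.

4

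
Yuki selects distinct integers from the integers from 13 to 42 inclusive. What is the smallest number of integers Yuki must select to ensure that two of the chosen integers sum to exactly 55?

Two chosen integers sum to 55 exactly when both halves of some pair {x, 55−x} with 13 ≤ x ≤ 55−x ≤ 42 are chosen — 15 such pairs.
Every element belongs to one of those pairs, so the worst case picks one from each: 15 integers.
By pigeonhole, the 16th integer has to be the second member of some pair, so 15 + 1 = 16.

16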